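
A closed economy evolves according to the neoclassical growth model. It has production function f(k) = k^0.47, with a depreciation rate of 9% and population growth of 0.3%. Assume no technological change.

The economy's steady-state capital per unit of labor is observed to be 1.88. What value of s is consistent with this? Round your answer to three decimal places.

s ≈ 0.130

At the steady state, Δk = 0, so s·k^α = (n + δ)·k.
So s / (n + δ) = (k*)^(1−α) = 1.88^0.53 = 1.3973.
Therefore s = 1.3973 × (n + δ) = 1.3973 × 0.093 = 0.1299.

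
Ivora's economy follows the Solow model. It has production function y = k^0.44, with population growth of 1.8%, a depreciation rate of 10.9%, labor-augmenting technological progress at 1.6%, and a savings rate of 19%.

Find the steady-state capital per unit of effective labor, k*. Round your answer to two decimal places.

k* ≈ 1.66

In steady state, investment equals break-even investment: s·k^α = (n + g + δ)·k.
Rearranging, k^(1−α) = s / (n + g + δ).
k^0.56 = 0.19 / (0.018 + 0.016 + 0.109) = 0.19 / 0.143 = 1.3287
k* = 1.3287^(1/0.56) ≈ 1.6611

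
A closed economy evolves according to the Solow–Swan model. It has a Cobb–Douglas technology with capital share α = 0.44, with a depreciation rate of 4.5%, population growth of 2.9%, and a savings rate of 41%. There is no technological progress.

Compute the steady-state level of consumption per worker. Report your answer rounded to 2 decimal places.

c* ≈ 2.27

In steady state, investment equals break-even investment: s·k^α = (n + δ)·k.
Rearranging, k^(1−α) = s / (n + δ).
k^0.56 = 0.41 / (0.029 + 0.045) = 0.41 / 0.074 = 5.5405
k* = 5.5405^(1/0.56) ≈ 21.2699
y* = (k*)^α = 21.2699^0.44 ≈ 3.8390
c* = (1 − s)·y* = (1 − 0.41) × 3.8390 ≈ 2.2650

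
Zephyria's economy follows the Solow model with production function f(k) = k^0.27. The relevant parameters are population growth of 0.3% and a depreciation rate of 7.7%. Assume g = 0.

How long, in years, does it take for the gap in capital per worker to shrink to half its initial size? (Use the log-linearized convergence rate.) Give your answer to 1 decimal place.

Near the steady state the convergence rate is λ = (1 − α)(n + δ).
λ = (1 − 0.27) × 0.080 = 0.73 × 0.080 = 0.0584
Half-life = ln 2 / λ = 0.6931 / 0.0584 ≈ 11.87 years

about 11.9 years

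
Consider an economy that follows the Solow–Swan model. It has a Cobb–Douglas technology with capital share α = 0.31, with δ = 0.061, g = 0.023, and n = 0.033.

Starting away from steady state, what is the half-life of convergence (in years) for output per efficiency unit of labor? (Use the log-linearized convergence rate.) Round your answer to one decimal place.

half-life ≈ 8.6 years

Near the steady state the convergence rate is λ = (1 − α)(n + g + δ).
λ = (1 − 0.31) × 0.117 = 0.69 × 0.117 = 0.08073
Half-life = ln 2 / λ = 0.6931 / 0.08073 ≈ 8.59 years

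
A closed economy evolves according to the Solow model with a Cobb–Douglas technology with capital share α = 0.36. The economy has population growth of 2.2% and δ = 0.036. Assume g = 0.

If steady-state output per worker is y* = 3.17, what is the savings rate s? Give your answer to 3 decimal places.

At the steady state, Δk = 0, so s·k^α = (n + δ)·k.
Since y* = [s/(n + δ)]^(α/(1−α)), we have s/(n + δ) = (y*)^((1−α)/α) = 3.17^1.7778 = 7.7765.
Therefore s = 7.7765 × (n + δ) = 7.7765 × 0.058 = 0.4510.

s ≈ 0.451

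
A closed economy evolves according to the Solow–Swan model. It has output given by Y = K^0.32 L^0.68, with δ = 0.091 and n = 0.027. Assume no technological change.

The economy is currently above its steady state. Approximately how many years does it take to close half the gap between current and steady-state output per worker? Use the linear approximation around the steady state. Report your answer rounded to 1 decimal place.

half-life ≈ 8.6 years

Near the steady state the convergence rate is λ = (1 − α)(n + δ).
λ = (1 − 0.32) × 0.118 = 0.68 × 0.118 = 0.08024
Half-life = ln 2 / λ = 0.6931 / 0.08024 ≈ 8.64 years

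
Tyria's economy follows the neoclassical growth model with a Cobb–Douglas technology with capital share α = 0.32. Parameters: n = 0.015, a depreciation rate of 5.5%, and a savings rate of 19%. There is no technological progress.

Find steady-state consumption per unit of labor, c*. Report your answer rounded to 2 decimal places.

Steady state requires s·f(k) = (n + δ)·k, i.e. s·k^α = (n + δ)·k.
Rearranging, k^(1−α) = s / (n + δ).
k^0.68 = 0.19 / (0.015 + 0.055) = 0.19 / 0.070 = 2.7143
k* = 2.7143^(1/0.68) ≈ 4.3424
y* = (k*)^α = 4.3424^0.32 ≈ 1.5998
c* = (1 − s)·y* = (1 − 0.19) × 1.5998 ≈ 1.2958

c* = 1.30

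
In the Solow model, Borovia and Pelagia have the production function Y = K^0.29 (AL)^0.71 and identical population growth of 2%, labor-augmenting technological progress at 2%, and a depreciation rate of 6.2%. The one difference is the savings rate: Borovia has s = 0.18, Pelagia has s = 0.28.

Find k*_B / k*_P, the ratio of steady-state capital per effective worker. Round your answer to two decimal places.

k*_B / k*_P ≈ 0.54

Steady-state k* = [s/(n + g + δ)]^(1/(1−α)), so the ratio is [ (s_B/(n + g + δ)_B) / (s_P/(n + g + δ)_P) ]^1.4085.
s_B/(n + g + δ)_B = 0.18/0.102 = 1.7647; s_P/(n + g + δ)_P = 0.28/0.102 = 2.7451.
Ratio = (1.7647/2.7451)^1.4085 = 0.6429^1.4085 ≈ 0.5367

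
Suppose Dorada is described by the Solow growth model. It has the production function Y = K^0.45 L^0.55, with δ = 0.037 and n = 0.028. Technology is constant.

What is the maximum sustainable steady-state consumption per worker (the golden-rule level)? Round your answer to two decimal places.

c_gold ≈ 2.68

At the golden rule, f'(k) = n + δ, so α·k^(α−1) = n + δ and k_gold = (α/(n + δ))^(1/(1−α)).
k_gold = (0.45/0.065)^(1/0.55) = 6.9231^1.8182 ≈ 33.7159
c_gold = f(k_gold) − (n + δ)·k_gold = 4.8700 − 0.065×33.7159 ≈ 2.6785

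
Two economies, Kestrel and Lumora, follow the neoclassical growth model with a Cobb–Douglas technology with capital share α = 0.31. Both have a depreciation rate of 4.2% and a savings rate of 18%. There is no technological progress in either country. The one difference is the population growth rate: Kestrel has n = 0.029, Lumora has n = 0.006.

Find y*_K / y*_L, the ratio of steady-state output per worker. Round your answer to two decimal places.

ratio ≈ 0.84

Steady-state y* = [s/(n + δ)]^(α/(1−α)), so the ratio is [ (s_K/(n + δ)_K) / (s_L/(n + δ)_L) ]^0.4493.
s_K/(n + δ)_K = 0.18/0.071 = 2.5352; s_L/(n + δ)_L = 0.18/0.048 = 3.7500.
Ratio = (2.5352/3.7500)^0.4493 = 0.6761^0.4493 ≈ 0.8387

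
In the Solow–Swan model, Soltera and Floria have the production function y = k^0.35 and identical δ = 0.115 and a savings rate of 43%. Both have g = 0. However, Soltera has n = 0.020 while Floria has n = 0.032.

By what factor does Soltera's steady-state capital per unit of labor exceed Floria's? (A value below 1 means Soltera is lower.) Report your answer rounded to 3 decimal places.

k*_S / k*_F ≈ 1.140

Steady-state k* = [s/(n + δ)]^(1/(1−α)), so the ratio is [ (s_S/(n + δ)_S) / (s_F/(n + δ)_F) ]^1.5385.
s_S/(n + δ)_S = 0.43/0.135 = 3.1852; s_F/(n + δ)_F = 0.43/0.147 = 2.9252.
Ratio = (3.1852/2.9252)^1.5385 = 1.0889^1.5385 ≈ 1.1400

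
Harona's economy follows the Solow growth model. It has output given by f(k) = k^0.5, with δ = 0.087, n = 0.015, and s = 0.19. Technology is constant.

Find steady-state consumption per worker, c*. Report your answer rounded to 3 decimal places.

c* ≈ 1.509

In steady state, investment equals break-even investment: s·k^α = (n + δ)·k.
Rearranging, k^(1−α) = s / (n + δ).
k^0.5 = 0.19 / (0.015 + 0.087) = 0.19 / 0.102 = 1.8627
k* = 1.8627^(1/0.5) ≈ 3.4697
y* = (k*)^α = 3.4697^0.5 ≈ 1.8627
c* = (1 − s)·y* = (1 − 0.19) × 1.8627 ≈ 1.5088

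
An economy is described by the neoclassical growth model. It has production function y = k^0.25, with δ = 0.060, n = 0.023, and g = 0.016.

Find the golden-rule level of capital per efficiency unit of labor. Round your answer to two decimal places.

The golden rule sets f'(k) = n + g + δ, i.e. α·k^(α−1) = n + g + δ.
So k^(1−α) = α / (n + g + δ) = 0.25 / 0.099 = 2.5253.
k_gold = 2.5253^(1/0.75) ≈ 3.4389

k_gold ≈ 3.44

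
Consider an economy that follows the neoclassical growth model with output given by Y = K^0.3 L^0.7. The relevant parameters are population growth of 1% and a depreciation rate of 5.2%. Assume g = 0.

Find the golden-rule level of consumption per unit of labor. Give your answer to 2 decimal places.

At the golden rule, f'(k) = n + δ, so α·k^(α−1) = n + δ and k_gold = (α/(n + δ))^(1/(1−α)).
k_gold = (0.3/0.062)^(1/0.7) = 4.8387^1.4286 ≈ 9.5105
c_gold = f(k_gold) − (n + δ)·k_gold = 1.9654 − 0.062×9.5105 ≈ 1.3757

c_gold ≈ 1.38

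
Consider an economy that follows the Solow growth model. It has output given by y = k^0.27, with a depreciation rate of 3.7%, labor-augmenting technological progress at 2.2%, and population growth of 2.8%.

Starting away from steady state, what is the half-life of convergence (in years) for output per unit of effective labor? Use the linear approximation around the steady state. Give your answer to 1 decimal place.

t_½ ≈ 10.9 years

Near the steady state the convergence rate is λ = (1 − α)(n + g + δ).
λ = (1 − 0.27) × 0.087 = 0.73 × 0.087 = 0.06351
Half-life = ln 2 / λ = 0.6931 / 0.06351 ≈ 10.91 years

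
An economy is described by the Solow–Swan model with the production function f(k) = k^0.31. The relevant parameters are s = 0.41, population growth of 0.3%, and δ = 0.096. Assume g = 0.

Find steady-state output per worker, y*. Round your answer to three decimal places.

y* = 1.894

In steady state, investment equals break-even investment: s·k^α = (n + δ)·k.
Rearranging, k^(1−α) = s / (n + δ).
k^0.69 = 0.41 / (0.003 + 0.096) = 0.41 / 0.099 = 4.1414
k* = 4.1414^(1/0.69) ≈ 7.8418
y* = (k*)^α = 7.8418^0.31 ≈ 1.8935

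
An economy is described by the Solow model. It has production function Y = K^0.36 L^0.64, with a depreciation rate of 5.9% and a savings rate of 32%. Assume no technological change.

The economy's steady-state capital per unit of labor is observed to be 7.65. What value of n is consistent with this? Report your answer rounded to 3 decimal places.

At the steady state, Δk = 0, so s·k^α = (n + δ)·k.
So s / (n + δ) = (k*)^(1−α) = 7.65^0.64 = 3.6774.
Therefore n + δ = s / 3.6774 = 0.32 / 3.6774 = 0.0870, so n = 0.0870 − 0.059 = 0.0280.

n ≈ 0.028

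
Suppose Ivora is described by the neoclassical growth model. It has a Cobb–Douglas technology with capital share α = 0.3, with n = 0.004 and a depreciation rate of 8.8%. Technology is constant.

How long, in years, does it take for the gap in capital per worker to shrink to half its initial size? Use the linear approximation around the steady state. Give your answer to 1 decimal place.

Near the steady state the convergence rate is λ = (1 − α)(n + δ).
λ = (1 − 0.3) × 0.092 = 0.7 × 0.092 = 0.0644
Half-life = ln 2 / λ = 0.6931 / 0.0644 ≈ 10.76 years

t_½ ≈ 10.8 years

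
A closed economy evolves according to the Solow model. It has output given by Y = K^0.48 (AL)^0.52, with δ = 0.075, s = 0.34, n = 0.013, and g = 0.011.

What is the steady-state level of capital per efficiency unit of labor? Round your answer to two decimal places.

k* ≈ 10.73

In steady state, investment equals break-even investment: s·k^α = (n + g + δ)·k.
Dividing both sides by k: k^(1−α) = s / (n + g + δ).
k^0.52 = 0.34 / (0.013 + 0.011 + 0.075) = 0.34 / 0.099 = 3.4343
k* = 3.4343^(1/0.52) ≈ 10.7265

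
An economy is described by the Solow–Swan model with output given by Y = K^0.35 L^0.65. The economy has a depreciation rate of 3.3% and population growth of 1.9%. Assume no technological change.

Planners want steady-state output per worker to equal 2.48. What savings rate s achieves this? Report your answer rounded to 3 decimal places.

In steady state, investment equals break-even investment: s·k^α = (n + δ)·k.
Since y* = [s/(n + δ)]^(α/(1−α)), we have s/(n + δ) = (y*)^((1−α)/α) = 2.48^1.8571 = 5.4018.
Therefore s = 5.4018 × (n + δ) = 5.4018 × 0.052 = 0.2809.

s ≈ 0.281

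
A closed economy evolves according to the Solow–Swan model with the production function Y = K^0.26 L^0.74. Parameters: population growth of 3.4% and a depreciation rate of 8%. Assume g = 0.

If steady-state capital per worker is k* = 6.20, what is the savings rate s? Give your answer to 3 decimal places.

At the steady state, Δk = 0, so s·k^α = (n + δ)·k.
So s / (n + δ) = (k*)^(1−α) = 6.20^0.74 = 3.8581.
Therefore s = 3.8581 × (n + δ) = 3.8581 × 0.114 = 0.4398.

s ≈ 0.440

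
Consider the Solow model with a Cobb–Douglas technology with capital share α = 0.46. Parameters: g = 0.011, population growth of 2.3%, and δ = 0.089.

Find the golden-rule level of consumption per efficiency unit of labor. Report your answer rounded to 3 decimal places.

At the golden rule, f'(k) = n + g + δ, so α·k^(α−1) = n + g + δ and k_gold = (α/(n + g + δ))^(1/(1−α)).
k_gold = (0.46/0.123)^(1/0.54) = 3.7398^1.8519 ≈ 11.5042
c_gold = f(k_gold) − (n + g + δ)·k_gold = 3.0761 − 0.123×11.5042 ≈ 1.6611

c_gold ≈ 1.661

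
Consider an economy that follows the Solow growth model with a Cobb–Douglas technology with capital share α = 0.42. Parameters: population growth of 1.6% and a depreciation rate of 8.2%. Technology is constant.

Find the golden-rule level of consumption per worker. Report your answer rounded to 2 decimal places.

c_gold ≈ 1.66

At the golden rule, f'(k) = n + δ, so α·k^(α−1) = n + δ and k_gold = (α/(n + δ))^(1/(1−α)).
k_gold = (0.42/0.098)^(1/0.58) = 4.2857^1.7241 ≈ 12.2933
c_gold = f(k_gold) − (n + δ)·k_gold = 2.8685 − 0.098×12.2933 ≈ 1.6638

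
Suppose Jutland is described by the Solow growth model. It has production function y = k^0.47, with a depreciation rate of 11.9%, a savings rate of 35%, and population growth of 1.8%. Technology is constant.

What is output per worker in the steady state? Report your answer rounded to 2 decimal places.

y* = 2.30

At the steady state, Δk = 0, so s·k^α = (n + δ)·k.
Dividing both sides by k: k^(1−α) = s / (n + δ).
k^0.53 = 0.35 / (0.018 + 0.119) = 0.35 / 0.137 = 2.5547
k* = 2.5547^(1/0.53) ≈ 5.8690
y* = (k*)^α = 5.8690^0.47 ≈ 2.2973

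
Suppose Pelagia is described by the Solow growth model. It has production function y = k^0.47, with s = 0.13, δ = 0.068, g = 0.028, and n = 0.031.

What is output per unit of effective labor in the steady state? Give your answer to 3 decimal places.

y* = 1.021

In steady state, investment equals break-even investment: s·k^α = (n + g + δ)·k.
Rearranging, k^(1−α) = s / (n + g + δ).
k^0.53 = 0.13 / (0.031 + 0.028 + 0.068) = 0.13 / 0.127 = 1.0236
k* = 1.0236^(1/0.53) ≈ 1.0450
y* = (k*)^α = 1.0450^0.47 ≈ 1.0209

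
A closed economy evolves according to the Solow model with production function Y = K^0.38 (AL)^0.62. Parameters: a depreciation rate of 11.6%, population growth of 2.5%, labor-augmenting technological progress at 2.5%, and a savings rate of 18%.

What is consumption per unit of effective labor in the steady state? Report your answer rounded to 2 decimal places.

In steady state, investment equals break-even investment: s·k^α = (n + g + δ)·k.
Rearranging, k^(1−α) = s / (n + g + δ).
k^0.62 = 0.18 / (0.025 + 0.025 + 0.116) = 0.18 / 0.166 = 1.0843
k* = 1.0843^(1/0.62) ≈ 1.1394
y* = (k*)^α = 1.1394^0.38 ≈ 1.0508
c* = (1 − s)·y* = (1 − 0.18) × 1.0508 ≈ 0.8617

c* = 0.86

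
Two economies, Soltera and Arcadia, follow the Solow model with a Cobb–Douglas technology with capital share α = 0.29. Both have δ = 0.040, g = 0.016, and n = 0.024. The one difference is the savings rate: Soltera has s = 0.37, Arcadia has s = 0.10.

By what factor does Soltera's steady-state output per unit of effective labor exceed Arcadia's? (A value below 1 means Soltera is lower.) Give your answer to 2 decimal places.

y*_S / y*_A ≈ 1.71

Steady-state y* = [s/(n + g + δ)]^(α/(1−α)), so the ratio is [ (s_S/(n + g + δ)_S) / (s_A/(n + g + δ)_A) ]^0.4085.
s_S/(n + g + δ)_S = 0.37/0.080 = 4.6250; s_A/(n + g + δ)_A = 0.10/0.080 = 1.2500.
Ratio = (4.6250/1.2500)^0.4085 = 3.7000^0.4085 ≈ 1.7065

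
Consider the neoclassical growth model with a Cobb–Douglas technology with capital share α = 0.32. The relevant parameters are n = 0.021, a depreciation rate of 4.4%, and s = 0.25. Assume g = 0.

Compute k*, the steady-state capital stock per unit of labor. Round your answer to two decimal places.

In steady state, investment equals break-even investment: s·k^α = (n + δ)·k.
Dividing both sides by k: k^(1−α) = s / (n + δ).
k^0.68 = 0.25 / (0.021 + 0.044) = 0.25 / 0.065 = 3.8462
k* = 3.8462^(1/0.68) ≈ 7.2500

k* ≈ 7.25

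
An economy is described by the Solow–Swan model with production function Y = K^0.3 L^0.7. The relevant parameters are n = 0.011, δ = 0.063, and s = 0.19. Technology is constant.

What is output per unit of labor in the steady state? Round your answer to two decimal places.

y* = 1.50

At the steady state, Δk = 0, so s·k^α = (n + δ)·k.
Rearranging, k^(1−α) = s / (n + δ).
k^0.7 = 0.19 / (0.011 + 0.063) = 0.19 / 0.074 = 2.5676
k* = 2.5676^(1/0.7) ≈ 3.8463
y* = (k*)^α = 3.8463^0.3 ≈ 1.4980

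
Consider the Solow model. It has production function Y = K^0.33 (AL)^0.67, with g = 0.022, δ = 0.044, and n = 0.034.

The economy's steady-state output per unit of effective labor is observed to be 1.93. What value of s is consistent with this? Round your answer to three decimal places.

Steady state requires s·f(k) = (n + g + δ)·k, i.e. s·k^α = (n + g + δ)·k.
Since y* = [s/(n + g + δ)]^(α/(1−α)), we have s/(n + g + δ) = (y*)^((1−α)/α) = 1.93^2.0303 = 3.7999.
Therefore s = 3.7999 × (n + g + δ) = 3.7999 × 0.100 = 0.3800.

s ≈ 0.380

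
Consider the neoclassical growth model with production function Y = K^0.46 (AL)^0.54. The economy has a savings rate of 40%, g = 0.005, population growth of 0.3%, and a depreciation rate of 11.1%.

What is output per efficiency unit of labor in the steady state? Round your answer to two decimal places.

At the steady state, Δk = 0, so s·k^α = (n + g + δ)·k.
Rearranging, k^(1−α) = s / (n + g + δ).
k^0.54 = 0.40 / (0.003 + 0.005 + 0.111) = 0.40 / 0.119 = 3.3613
k* = 3.3613^(1/0.54) ≈ 9.4409
y* = (k*)^α = 9.4409^0.46 ≈ 2.8087

y* = 2.81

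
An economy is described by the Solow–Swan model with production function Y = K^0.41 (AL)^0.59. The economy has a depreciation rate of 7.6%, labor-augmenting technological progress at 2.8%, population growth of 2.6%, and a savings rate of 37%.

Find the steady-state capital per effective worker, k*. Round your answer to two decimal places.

In steady state, investment equals break-even investment: s·k^α = (n + g + δ)·k.
Rearranging, k^(1−α) = s / (n + g + δ).
k^0.59 = 0.37 / (0.026 + 0.028 + 0.076) = 0.37 / 0.130 = 2.8462
k* = 2.8462^(1/0.59) ≈ 5.8876

k* = 5.89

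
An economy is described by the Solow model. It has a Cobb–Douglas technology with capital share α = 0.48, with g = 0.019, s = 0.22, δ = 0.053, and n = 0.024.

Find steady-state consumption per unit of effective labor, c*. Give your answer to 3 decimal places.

c* = 1.677

Steady state requires s·f(k) = (n + g + δ)·k, i.e. s·k^α = (n + g + δ)·k.
Dividing both sides by k: k^(1−α) = s / (n + g + δ).
k^0.52 = 0.22 / (0.024 + 0.019 + 0.053) = 0.22 / 0.096 = 2.2917
k* = 2.2917^(1/0.52) ≈ 4.9273
y* = (k*)^α = 4.9273^0.48 ≈ 2.1501
c* = (1 − s)·y* = (1 − 0.22) × 2.1501 ≈ 1.6771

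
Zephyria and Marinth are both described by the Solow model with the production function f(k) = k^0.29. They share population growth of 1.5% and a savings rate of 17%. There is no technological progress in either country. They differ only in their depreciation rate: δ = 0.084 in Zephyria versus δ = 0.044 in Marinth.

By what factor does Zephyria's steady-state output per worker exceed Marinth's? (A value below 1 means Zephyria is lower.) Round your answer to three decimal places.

Steady-state y* = [s/(n + δ)]^(α/(1−α)), so the ratio is [ (s_Z/(n + δ)_Z) / (s_M/(n + δ)_M) ]^0.4085.
s_Z/(n + δ)_Z = 0.17/0.099 = 1.7172; s_M/(n + δ)_M = 0.17/0.059 = 2.8814.
Ratio = (1.7172/2.8814)^0.4085 = 0.5960^0.4085 ≈ 0.8094

ratio ≈ 0.809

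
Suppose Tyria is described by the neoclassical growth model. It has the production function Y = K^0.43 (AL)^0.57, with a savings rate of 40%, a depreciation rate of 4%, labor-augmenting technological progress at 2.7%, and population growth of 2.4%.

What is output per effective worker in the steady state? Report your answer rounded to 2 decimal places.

y* = 3.06

At the steady state, Δk = 0, so s·k^α = (n + g + δ)·k.
Dividing both sides by k: k^(1−α) = s / (n + g + δ).
k^0.57 = 0.40 / (0.024 + 0.027 + 0.040) = 0.40 / 0.091 = 4.3956
k* = 4.3956^(1/0.57) ≈ 13.4308
y* = (k*)^α = 13.4308^0.43 ≈ 3.0555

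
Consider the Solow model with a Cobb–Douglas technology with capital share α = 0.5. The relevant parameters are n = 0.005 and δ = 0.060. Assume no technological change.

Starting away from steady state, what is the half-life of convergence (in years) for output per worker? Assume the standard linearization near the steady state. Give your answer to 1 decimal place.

Near the steady state the convergence rate is λ = (1 − α)(n + δ).
λ = (1 − 0.5) × 0.065 = 0.5 × 0.065 = 0.0325
Half-life = ln 2 / λ = 0.6931 / 0.0325 ≈ 21.33 years

about 21.3 years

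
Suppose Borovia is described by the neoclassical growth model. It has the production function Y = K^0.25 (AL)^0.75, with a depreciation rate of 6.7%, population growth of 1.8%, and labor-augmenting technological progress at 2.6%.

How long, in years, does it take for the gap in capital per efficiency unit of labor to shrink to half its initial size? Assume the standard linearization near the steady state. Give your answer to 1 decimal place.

Near the steady state the convergence rate is λ = (1 − α)(n + g + δ).
λ = (1 − 0.25) × 0.111 = 0.75 × 0.111 = 0.08325
Half-life = ln 2 / λ = 0.6931 / 0.08325 ≈ 8.33 years

half-life ≈ 8.3 years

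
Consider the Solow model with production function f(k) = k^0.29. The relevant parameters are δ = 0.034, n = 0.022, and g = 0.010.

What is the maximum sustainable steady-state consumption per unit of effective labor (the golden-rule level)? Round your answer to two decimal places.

At the golden rule, f'(k) = n + g + δ, so α·k^(α−1) = n + g + δ and k_gold = (α/(n + g + δ))^(1/(1−α)).
k_gold = (0.29/0.066)^(1/0.71) = 4.3939^1.4085 ≈ 8.0437
c_gold = f(k_gold) − (n + g + δ)·k_gold = 1.8306 − 0.066×8.0437 ≈ 1.2997

c_gold ≈ 1.30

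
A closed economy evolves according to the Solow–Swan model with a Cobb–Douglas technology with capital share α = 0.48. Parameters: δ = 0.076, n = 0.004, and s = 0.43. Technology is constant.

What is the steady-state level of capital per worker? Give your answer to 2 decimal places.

In steady state, investment equals break-even investment: s·k^α = (n + δ)·k.
Dividing both sides by k: k^(1−α) = s / (n + δ).
k^0.52 = 0.43 / (0.004 + 0.076) = 0.43 / 0.080 = 5.3750
k* = 5.3750^(1/0.52) ≈ 25.3848

k* ≈ 25.38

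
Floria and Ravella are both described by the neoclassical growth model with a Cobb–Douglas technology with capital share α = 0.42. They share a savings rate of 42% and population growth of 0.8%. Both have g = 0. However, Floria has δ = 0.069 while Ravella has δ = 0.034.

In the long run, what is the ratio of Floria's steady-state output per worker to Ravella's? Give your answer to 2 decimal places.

y*_F / y*_R ≈ 0.64

Steady-state y* = [s/(n + δ)]^(α/(1−α)), so the ratio is [ (s_F/(n + δ)_F) / (s_R/(n + δ)_R) ]^0.7241.
s_F/(n + δ)_F = 0.42/0.077 = 5.4545; s_R/(n + δ)_R = 0.42/0.042 = 10.0000.
Ratio = (5.4545/10.0000)^0.7241 = 0.5455^0.7241 ≈ 0.6448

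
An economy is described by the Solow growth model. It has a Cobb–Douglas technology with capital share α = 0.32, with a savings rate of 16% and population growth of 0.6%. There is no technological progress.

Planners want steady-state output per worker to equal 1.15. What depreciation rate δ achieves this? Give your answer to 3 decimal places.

Steady state requires s·f(k) = (n + δ)·k, i.e. s·k^α = (n + δ)·k.
Since y* = [s/(n + δ)]^(α/(1−α)), we have s/(n + δ) = (y*)^((1−α)/α) = 1.15^2.125 = 1.3458.
Therefore n + δ = s / 1.3458 = 0.16 / 1.3458 = 0.1189, so δ = 0.1189 − 0.006 = 0.1129.

δ ≈ 0.113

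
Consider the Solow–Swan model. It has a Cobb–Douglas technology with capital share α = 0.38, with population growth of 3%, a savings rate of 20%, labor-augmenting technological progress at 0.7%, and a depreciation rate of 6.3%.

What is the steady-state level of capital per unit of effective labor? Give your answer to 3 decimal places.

k* = 3.059

Steady state requires s·f(k) = (n + g + δ)·k, i.e. s·k^α = (n + g + δ)·k.
Dividing both sides by k: k^(1−α) = s / (n + g + δ).
k^0.62 = 0.20 / (0.030 + 0.007 + 0.063) = 0.20 / 0.100 = 2.0000
k* = 2.0000^(1/0.62) ≈ 3.0587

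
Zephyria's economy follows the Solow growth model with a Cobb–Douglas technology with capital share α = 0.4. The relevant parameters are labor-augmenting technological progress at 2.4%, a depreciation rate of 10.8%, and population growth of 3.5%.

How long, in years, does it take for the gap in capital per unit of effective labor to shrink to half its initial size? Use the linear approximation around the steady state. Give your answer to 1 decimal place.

t_½ ≈ 6.9 years

Near the steady state the convergence rate is λ = (1 − α)(n + g + δ).
λ = (1 − 0.4) × 0.167 = 0.6 × 0.167 = 0.1002
Half-life = ln 2 / λ = 0.6931 / 0.1002 ≈ 6.92 years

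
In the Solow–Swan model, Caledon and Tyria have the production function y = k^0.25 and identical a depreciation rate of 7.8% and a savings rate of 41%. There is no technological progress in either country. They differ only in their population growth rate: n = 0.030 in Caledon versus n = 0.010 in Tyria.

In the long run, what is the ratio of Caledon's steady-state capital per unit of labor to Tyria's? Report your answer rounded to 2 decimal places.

ratio ≈ 0.76

Steady-state k* = [s/(n + δ)]^(1/(1−α)), so the ratio is [ (s_C/(n + δ)_C) / (s_T/(n + δ)_T) ]^1.3333.
s_C/(n + δ)_C = 0.41/0.108 = 3.7963; s_T/(n + δ)_T = 0.41/0.088 = 4.6591.
Ratio = (3.7963/4.6591)^1.3333 = 0.8148^1.3333 ≈ 0.7610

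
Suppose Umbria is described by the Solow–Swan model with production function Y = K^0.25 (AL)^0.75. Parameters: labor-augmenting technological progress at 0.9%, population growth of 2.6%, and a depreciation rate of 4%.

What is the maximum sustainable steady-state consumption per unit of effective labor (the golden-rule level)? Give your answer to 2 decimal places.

At the golden rule, f'(k) = n + g + δ, so α·k^(α−1) = n + g + δ and k_gold = (α/(n + g + δ))^(1/(1−α)).
k_gold = (0.25/0.075)^(1/0.75) = 3.3333^1.3333 ≈ 4.9791
c_gold = f(k_gold) − (n + g + δ)·k_gold = 1.4938 − 0.075×4.9791 ≈ 1.1204

c_gold ≈ 1.12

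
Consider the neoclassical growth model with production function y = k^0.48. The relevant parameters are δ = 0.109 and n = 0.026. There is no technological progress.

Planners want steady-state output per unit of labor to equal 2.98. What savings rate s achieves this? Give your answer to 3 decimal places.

In steady state, investment equals break-even investment: s·k^α = (n + δ)·k.
Since y* = [s/(n + δ)]^(α/(1−α)), we have s/(n + δ) = (y*)^((1−α)/α) = 2.98^1.0833 = 3.2638.
Therefore s = 3.2638 × (n + δ) = 3.2638 × 0.135 = 0.4406.

s ≈ 0.441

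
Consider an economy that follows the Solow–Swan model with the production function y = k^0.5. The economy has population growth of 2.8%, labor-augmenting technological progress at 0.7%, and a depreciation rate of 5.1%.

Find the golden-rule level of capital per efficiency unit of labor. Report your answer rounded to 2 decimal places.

k_gold ≈ 33.80

The golden rule sets f'(k) = n + g + δ, i.e. α·k^(α−1) = n + g + δ.
So k^(1−α) = α / (n + g + δ) = 0.5 / 0.086 = 5.8140.
k_gold = 5.8140^(1/0.5) ≈ 33.8026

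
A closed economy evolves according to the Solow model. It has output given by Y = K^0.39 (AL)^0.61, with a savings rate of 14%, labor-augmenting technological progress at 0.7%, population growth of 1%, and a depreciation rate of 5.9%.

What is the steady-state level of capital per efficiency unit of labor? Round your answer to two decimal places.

k* = 2.72

At the steady state, Δk = 0, so s·k^α = (n + g + δ)·k.
Rearranging, k^(1−α) = s / (n + g + δ).
k^0.61 = 0.14 / (0.010 + 0.007 + 0.059) = 0.14 / 0.076 = 1.8421
k* = 1.8421^(1/0.61) ≈ 2.7223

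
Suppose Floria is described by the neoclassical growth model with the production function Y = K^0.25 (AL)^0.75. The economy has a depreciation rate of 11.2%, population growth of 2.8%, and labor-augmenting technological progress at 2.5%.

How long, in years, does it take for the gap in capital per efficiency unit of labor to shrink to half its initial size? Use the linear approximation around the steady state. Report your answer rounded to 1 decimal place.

t_½ ≈ 5.6 years

Near the steady state the convergence rate is λ = (1 − α)(n + g + δ).
λ = (1 − 0.25) × 0.165 = 0.75 × 0.165 = 0.12375
Half-life = ln 2 / λ = 0.6931 / 0.12375 ≈ 5.60 years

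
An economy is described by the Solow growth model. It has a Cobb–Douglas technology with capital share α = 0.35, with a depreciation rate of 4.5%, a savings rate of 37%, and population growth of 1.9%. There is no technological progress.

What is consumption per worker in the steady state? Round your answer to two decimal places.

At the steady state, Δk = 0, so s·k^α = (n + δ)·k.
Rearranging, k^(1−α) = s / (n + δ).
k^0.65 = 0.37 / (0.019 + 0.045) = 0.37 / 0.064 = 5.7813
k* = 5.7813^(1/0.65) ≈ 14.8712
y* = (k*)^α = 14.8712^0.35 ≈ 2.5723
c* = (1 − s)·y* = (1 − 0.37) × 2.5723 ≈ 1.6205

c* = 1.62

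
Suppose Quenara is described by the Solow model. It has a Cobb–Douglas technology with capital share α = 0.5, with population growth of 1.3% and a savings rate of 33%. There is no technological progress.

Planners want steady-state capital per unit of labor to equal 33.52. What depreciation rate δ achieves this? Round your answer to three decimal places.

δ ≈ 0.044

At the steady state, Δk = 0, so s·k^α = (n + δ)·k.
So s / (n + δ) = (k*)^(1−α) = 33.52^0.5 = 5.7896.
Therefore n + δ = s / 5.7896 = 0.33 / 5.7896 = 0.0570, so δ = 0.0570 − 0.013 = 0.0440.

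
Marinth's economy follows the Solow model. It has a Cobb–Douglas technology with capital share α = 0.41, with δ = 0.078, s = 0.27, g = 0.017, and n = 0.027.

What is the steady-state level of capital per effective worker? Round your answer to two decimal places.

k* = 3.84

Steady state requires s·f(k) = (n + g + δ)·k, i.e. s·k^α = (n + g + δ)·k.
Dividing both sides by k: k^(1−α) = s / (n + g + δ).
k^0.59 = 0.27 / (0.027 + 0.017 + 0.078) = 0.27 / 0.122 = 2.2131
k* = 2.2131^(1/0.59) ≈ 3.8437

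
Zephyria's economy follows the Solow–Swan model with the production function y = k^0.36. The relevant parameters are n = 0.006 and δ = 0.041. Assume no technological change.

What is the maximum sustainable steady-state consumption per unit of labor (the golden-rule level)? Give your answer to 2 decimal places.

c_gold ≈ 2.01

At the golden rule, f'(k) = n + δ, so α·k^(α−1) = n + δ and k_gold = (α/(n + δ))^(1/(1−α)).
k_gold = (0.36/0.047)^(1/0.64) = 7.6596^1.5625 ≈ 24.0753
c_gold = f(k_gold) − (n + δ)·k_gold = 3.1432 − 0.047×24.0753 ≈ 2.0117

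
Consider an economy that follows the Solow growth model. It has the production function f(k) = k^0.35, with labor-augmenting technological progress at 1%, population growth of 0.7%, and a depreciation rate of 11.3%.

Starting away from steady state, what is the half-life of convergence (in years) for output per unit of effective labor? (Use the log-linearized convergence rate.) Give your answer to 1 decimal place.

about 8.2 years

Near the steady state the convergence rate is λ = (1 − α)(n + g + δ).
λ = (1 − 0.35) × 0.130 = 0.65 × 0.130 = 0.0845
Half-life = ln 2 / λ = 0.6931 / 0.0845 ≈ 8.20 years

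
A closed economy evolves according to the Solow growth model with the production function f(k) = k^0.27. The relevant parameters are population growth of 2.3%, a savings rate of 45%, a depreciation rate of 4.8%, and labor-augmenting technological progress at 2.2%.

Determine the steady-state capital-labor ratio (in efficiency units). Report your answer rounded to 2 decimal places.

In steady state, investment equals break-even investment: s·k^α = (n + g + δ)·k.
Dividing both sides by k: k^(1−α) = s / (n + g + δ).
k^0.73 = 0.45 / (0.023 + 0.022 + 0.048) = 0.45 / 0.093 = 4.8387
k* = 4.8387^(1/0.73) ≈ 8.6693

k* = 8.67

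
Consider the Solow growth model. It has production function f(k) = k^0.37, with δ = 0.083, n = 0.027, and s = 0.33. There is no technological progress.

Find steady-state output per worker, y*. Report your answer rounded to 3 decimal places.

At the steady state, Δk = 0, so s·k^α = (n + δ)·k.
Dividing both sides by k: k^(1−α) = s / (n + δ).
k^0.63 = 0.33 / (0.027 + 0.083) = 0.33 / 0.110 = 3.0000
k* = 3.0000^(1/0.63) ≈ 5.7192
y* = (k*)^α = 5.7192^0.37 ≈ 1.9064

y* = 1.906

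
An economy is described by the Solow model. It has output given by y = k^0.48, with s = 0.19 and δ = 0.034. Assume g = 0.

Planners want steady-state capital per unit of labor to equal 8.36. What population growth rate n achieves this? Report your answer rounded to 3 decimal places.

In steady state, investment equals break-even investment: s·k^α = (n + δ)·k.
So s / (n + δ) = (k*)^(1−α) = 8.36^0.52 = 3.0168.
Therefore n + δ = s / 3.0168 = 0.19 / 3.0168 = 0.0630, so n = 0.0630 − 0.034 = 0.0290.

n ≈ 0.029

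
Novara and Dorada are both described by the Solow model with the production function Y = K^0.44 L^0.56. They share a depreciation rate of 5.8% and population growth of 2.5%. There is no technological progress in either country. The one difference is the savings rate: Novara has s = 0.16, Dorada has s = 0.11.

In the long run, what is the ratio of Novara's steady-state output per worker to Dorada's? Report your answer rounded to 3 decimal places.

y*_N / y*_D ≈ 1.342

Steady-state y* = [s/(n + δ)]^(α/(1−α)), so the ratio is [ (s_N/(n + δ)_N) / (s_D/(n + δ)_D) ]^0.7857.
s_N/(n + δ)_N = 0.16/0.083 = 1.9277; s_D/(n + δ)_D = 0.11/0.083 = 1.3253.
Ratio = (1.9277/1.3253)^0.7857 = 1.4545^0.7857 ≈ 1.3423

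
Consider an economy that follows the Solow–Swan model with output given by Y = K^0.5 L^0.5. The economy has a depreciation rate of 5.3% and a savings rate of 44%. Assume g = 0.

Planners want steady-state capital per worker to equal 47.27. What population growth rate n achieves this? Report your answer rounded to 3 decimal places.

At the steady state, Δk = 0, so s·k^α = (n + δ)·k.
So s / (n + δ) = (k*)^(1−α) = 47.27^0.5 = 6.8753.
Therefore n + δ = s / 6.8753 = 0.44 / 6.8753 = 0.0640, so n = 0.0640 − 0.053 = 0.0110.

n ≈ 0.011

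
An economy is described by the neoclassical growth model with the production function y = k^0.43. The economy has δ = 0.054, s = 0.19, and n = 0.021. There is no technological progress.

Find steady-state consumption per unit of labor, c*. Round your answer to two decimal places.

Steady state requires s·f(k) = (n + δ)·k, i.e. s·k^α = (n + δ)·k.
Rearranging, k^(1−α) = s / (n + δ).
k^0.57 = 0.19 / (0.021 + 0.054) = 0.19 / 0.075 = 2.5333
k* = 2.5333^(1/0.57) ≈ 5.1077
y* = (k*)^α = 5.1077^0.43 ≈ 2.0162
c* = (1 − s)·y* = (1 − 0.19) × 2.0162 ≈ 1.6331

c* = 1.63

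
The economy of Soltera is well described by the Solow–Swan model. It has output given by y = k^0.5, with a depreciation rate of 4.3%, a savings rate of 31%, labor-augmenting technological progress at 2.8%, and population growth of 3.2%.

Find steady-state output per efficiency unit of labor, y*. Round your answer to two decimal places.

At the steady state, Δk = 0, so s·k^α = (n + g + δ)·k.
Rearranging, k^(1−α) = s / (n + g + δ).
k^0.5 = 0.31 / (0.032 + 0.028 + 0.043) = 0.31 / 0.103 = 3.0097
k* = 3.0097^(1/0.5) ≈ 9.0583
y* = (k*)^α = 9.0583^0.5 ≈ 3.0097

y* = 3.01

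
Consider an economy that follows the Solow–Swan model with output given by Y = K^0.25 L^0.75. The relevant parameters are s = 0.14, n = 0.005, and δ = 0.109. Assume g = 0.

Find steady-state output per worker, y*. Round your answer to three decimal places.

At the steady state, Δk = 0, so s·k^α = (n + δ)·k.
Rearranging, k^(1−α) = s / (n + δ).
k^0.75 = 0.14 / (0.005 + 0.109) = 0.14 / 0.114 = 1.2281
k* = 1.2281^(1/0.75) ≈ 1.3152
y* = (k*)^α = 1.3152^0.25 ≈ 1.0709

y* = 1.071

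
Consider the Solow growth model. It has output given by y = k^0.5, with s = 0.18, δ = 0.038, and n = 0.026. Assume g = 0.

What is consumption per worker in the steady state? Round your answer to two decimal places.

In steady state, investment equals break-even investment: s·k^α = (n + δ)·k.
Rearranging, k^(1−α) = s / (n + δ).
k^0.5 = 0.18 / (0.026 + 0.038) = 0.18 / 0.064 = 2.8125
k* = 2.8125^(1/0.5) ≈ 7.9102
y* = (k*)^α = 7.9102^0.5 ≈ 2.8125
c* = (1 − s)·y* = (1 − 0.18) × 2.8125 ≈ 2.3063

c* ≈ 2.31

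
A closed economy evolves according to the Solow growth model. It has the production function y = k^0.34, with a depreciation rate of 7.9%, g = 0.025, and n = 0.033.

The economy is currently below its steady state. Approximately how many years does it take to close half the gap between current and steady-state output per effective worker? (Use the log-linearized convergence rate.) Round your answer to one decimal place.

about 7.7 years

Near the steady state the convergence rate is λ = (1 − α)(n + g + δ).
λ = (1 − 0.34) × 0.137 = 0.66 × 0.137 = 0.09042
Half-life = ln 2 / λ = 0.6931 / 0.09042 ≈ 7.67 years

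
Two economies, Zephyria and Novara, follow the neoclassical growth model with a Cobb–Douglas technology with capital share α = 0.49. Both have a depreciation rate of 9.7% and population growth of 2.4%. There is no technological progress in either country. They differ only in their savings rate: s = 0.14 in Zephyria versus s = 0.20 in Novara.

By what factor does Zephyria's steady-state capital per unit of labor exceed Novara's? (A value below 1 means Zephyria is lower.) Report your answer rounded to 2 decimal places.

k*_Z / k*_N ≈ 0.50

Steady-state k* = [s/(n + δ)]^(1/(1−α)), so the ratio is [ (s_Z/(n + δ)_Z) / (s_N/(n + δ)_N) ]^1.9608.
s_Z/(n + δ)_Z = 0.14/0.121 = 1.1570; s_N/(n + δ)_N = 0.20/0.121 = 1.6529.
Ratio = (1.1570/1.6529)^1.9608 = 0.7000^1.9608 ≈ 0.4969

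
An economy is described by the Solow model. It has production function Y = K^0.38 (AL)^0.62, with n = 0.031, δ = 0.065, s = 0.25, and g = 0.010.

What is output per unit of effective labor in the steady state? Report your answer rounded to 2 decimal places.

At the steady state, Δk = 0, so s·k^α = (n + g + δ)·k.
Dividing both sides by k: k^(1−α) = s / (n + g + δ).
k^0.62 = 0.25 / (0.031 + 0.010 + 0.065) = 0.25 / 0.106 = 2.3585
k* = 2.3585^(1/0.62) ≈ 3.9905
y* = (k*)^α = 3.9905^0.38 ≈ 1.6920

y* ≈ 1.69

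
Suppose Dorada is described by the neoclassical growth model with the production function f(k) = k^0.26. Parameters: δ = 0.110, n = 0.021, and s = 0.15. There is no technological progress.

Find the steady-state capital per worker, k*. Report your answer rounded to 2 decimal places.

k* = 1.20

Steady state requires s·f(k) = (n + δ)·k, i.e. s·k^α = (n + δ)·k.
Rearranging, k^(1−α) = s / (n + δ).
k^0.74 = 0.15 / (0.021 + 0.110) = 0.15 / 0.131 = 1.1450
k* = 1.1450^(1/0.74) ≈ 1.2008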